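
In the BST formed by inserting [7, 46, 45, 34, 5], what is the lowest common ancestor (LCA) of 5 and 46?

Tree insertion order: [7, 46, 45, 34, 5]
Tree (level-order array): [7, 5, 46, None, None, 45, None, 34]
In a BST, the LCA of p=5, q=46 is the first node v on the
root-to-leaf path with p <= v <= q (go left if both < v, right if both > v).
Walk from root:
  at 7: 5 <= 7 <= 46, this is the LCA
LCA = 7


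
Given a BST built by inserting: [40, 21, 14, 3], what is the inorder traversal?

Tree insertion order: [40, 21, 14, 3]
Tree (level-order array): [40, 21, None, 14, None, 3]
Inorder traversal: [3, 14, 21, 40]


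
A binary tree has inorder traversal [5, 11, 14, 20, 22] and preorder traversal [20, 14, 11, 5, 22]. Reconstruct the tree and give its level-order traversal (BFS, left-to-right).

Inorder:  [5, 11, 14, 20, 22]
Preorder: [20, 14, 11, 5, 22]
Algorithm: preorder visits root first, so consume preorder in order;
for each root, split the current inorder slice at that value into
left-subtree inorder and right-subtree inorder, then recurse.
Recursive splits:
  root=20; inorder splits into left=[5, 11, 14], right=[22]
  root=14; inorder splits into left=[5, 11], right=[]
  root=11; inorder splits into left=[5], right=[]
  root=5; inorder splits into left=[], right=[]
  root=22; inorder splits into left=[], right=[]
Reconstructed level-order: [20, 14, 22, 11, 5]


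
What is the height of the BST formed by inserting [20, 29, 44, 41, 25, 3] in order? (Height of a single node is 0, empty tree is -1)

Insertion order: [20, 29, 44, 41, 25, 3]
Tree (level-order array): [20, 3, 29, None, None, 25, 44, None, None, 41]
Compute height bottom-up (empty subtree = -1):
  height(3) = 1 + max(-1, -1) = 0
  height(25) = 1 + max(-1, -1) = 0
  height(41) = 1 + max(-1, -1) = 0
  height(44) = 1 + max(0, -1) = 1
  height(29) = 1 + max(0, 1) = 2
  height(20) = 1 + max(0, 2) = 3
Height = 3


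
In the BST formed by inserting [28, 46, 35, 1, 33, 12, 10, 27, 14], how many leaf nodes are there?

Tree built from: [28, 46, 35, 1, 33, 12, 10, 27, 14]
Tree (level-order array): [28, 1, 46, None, 12, 35, None, 10, 27, 33, None, None, None, 14]
Rule: A leaf has 0 children.
Per-node child counts:
  node 28: 2 child(ren)
  node 1: 1 child(ren)
  node 12: 2 child(ren)
  node 10: 0 child(ren)
  node 27: 1 child(ren)
  node 14: 0 child(ren)
  node 46: 1 child(ren)
  node 35: 1 child(ren)
  node 33: 0 child(ren)
Matching nodes: [10, 14, 33]
Count of leaf nodes: 3


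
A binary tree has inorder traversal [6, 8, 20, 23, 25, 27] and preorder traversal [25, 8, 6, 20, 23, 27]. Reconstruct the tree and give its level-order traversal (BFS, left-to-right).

Inorder:  [6, 8, 20, 23, 25, 27]
Preorder: [25, 8, 6, 20, 23, 27]
Algorithm: preorder visits root first, so consume preorder in order;
for each root, split the current inorder slice at that value into
left-subtree inorder and right-subtree inorder, then recurse.
Recursive splits:
  root=25; inorder splits into left=[6, 8, 20, 23], right=[27]
  root=8; inorder splits into left=[6], right=[20, 23]
  root=6; inorder splits into left=[], right=[]
  root=20; inorder splits into left=[], right=[23]
  root=23; inorder splits into left=[], right=[]
  root=27; inorder splits into left=[], right=[]
Reconstructed level-order: [25, 8, 27, 6, 20, 23]


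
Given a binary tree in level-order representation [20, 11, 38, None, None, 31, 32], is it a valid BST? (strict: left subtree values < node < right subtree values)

Level-order array: [20, 11, 38, None, None, 31, 32]
Validate using subtree bounds (lo, hi): at each node, require lo < value < hi,
then recurse left with hi=value and right with lo=value.
Preorder trace (stopping at first violation):
  at node 20 with bounds (-inf, +inf): OK
  at node 11 with bounds (-inf, 20): OK
  at node 38 with bounds (20, +inf): OK
  at node 31 with bounds (20, 38): OK
  at node 32 with bounds (38, +inf): VIOLATION
Node 32 violates its bound: not (38 < 32 < +inf).
Result: Not a valid BST


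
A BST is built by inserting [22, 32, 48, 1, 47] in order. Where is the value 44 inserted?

Starting tree (level order): [22, 1, 32, None, None, None, 48, 47]
Insertion path: 22 -> 32 -> 48 -> 47
Result: insert 44 as left child of 47
Final tree (level order): [22, 1, 32, None, None, None, 48, 47, None, 44]


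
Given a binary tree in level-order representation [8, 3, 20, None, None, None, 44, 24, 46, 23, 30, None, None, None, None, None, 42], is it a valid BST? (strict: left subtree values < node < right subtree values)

Level-order array: [8, 3, 20, None, None, None, 44, 24, 46, 23, 30, None, None, None, None, None, 42]
Validate using subtree bounds (lo, hi): at each node, require lo < value < hi,
then recurse left with hi=value and right with lo=value.
Preorder trace (stopping at first violation):
  at node 8 with bounds (-inf, +inf): OK
  at node 3 with bounds (-inf, 8): OK
  at node 20 with bounds (8, +inf): OK
  at node 44 with bounds (20, +inf): OK
  at node 24 with bounds (20, 44): OK
  at node 23 with bounds (20, 24): OK
  at node 30 with bounds (24, 44): OK
  at node 42 with bounds (30, 44): OK
  at node 46 with bounds (44, +inf): OK
No violation found at any node.
Result: Valid BST


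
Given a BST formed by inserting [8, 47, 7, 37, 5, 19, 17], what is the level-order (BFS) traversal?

Tree insertion order: [8, 47, 7, 37, 5, 19, 17]
Tree (level-order array): [8, 7, 47, 5, None, 37, None, None, None, 19, None, 17]
BFS from the root, enqueuing left then right child of each popped node:
  queue [8] -> pop 8, enqueue [7, 47], visited so far: [8]
  queue [7, 47] -> pop 7, enqueue [5], visited so far: [8, 7]
  queue [47, 5] -> pop 47, enqueue [37], visited so far: [8, 7, 47]
  queue [5, 37] -> pop 5, enqueue [none], visited so far: [8, 7, 47, 5]
  queue [37] -> pop 37, enqueue [19], visited so far: [8, 7, 47, 5, 37]
  queue [19] -> pop 19, enqueue [17], visited so far: [8, 7, 47, 5, 37, 19]
  queue [17] -> pop 17, enqueue [none], visited so far: [8, 7, 47, 5, 37, 19, 17]
Result: [8, 7, 47, 5, 37, 19, 17]


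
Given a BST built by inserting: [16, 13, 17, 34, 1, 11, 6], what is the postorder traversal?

Tree insertion order: [16, 13, 17, 34, 1, 11, 6]
Tree (level-order array): [16, 13, 17, 1, None, None, 34, None, 11, None, None, 6]
Postorder traversal: [6, 11, 1, 13, 34, 17, 16]


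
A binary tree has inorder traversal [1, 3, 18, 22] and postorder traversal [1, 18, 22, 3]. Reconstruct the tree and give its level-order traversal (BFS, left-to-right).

Inorder:   [1, 3, 18, 22]
Postorder: [1, 18, 22, 3]
Algorithm: postorder visits root last, so walk postorder right-to-left;
each value is the root of the current inorder slice — split it at that
value, recurse on the right subtree first, then the left.
Recursive splits:
  root=3; inorder splits into left=[1], right=[18, 22]
  root=22; inorder splits into left=[18], right=[]
  root=18; inorder splits into left=[], right=[]
  root=1; inorder splits into left=[], right=[]
Reconstructed level-order: [3, 1, 22, 18]


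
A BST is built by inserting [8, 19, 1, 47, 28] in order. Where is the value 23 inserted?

Starting tree (level order): [8, 1, 19, None, None, None, 47, 28]
Insertion path: 8 -> 19 -> 47 -> 28
Result: insert 23 as left child of 28
Final tree (level order): [8, 1, 19, None, None, None, 47, 28, None, 23]


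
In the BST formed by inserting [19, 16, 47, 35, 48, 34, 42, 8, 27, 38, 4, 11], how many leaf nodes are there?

Tree built from: [19, 16, 47, 35, 48, 34, 42, 8, 27, 38, 4, 11]
Tree (level-order array): [19, 16, 47, 8, None, 35, 48, 4, 11, 34, 42, None, None, None, None, None, None, 27, None, 38]
Rule: A leaf has 0 children.
Per-node child counts:
  node 19: 2 child(ren)
  node 16: 1 child(ren)
  node 8: 2 child(ren)
  node 4: 0 child(ren)
  node 11: 0 child(ren)
  node 47: 2 child(ren)
  node 35: 2 child(ren)
  node 34: 1 child(ren)
  node 27: 0 child(ren)
  node 42: 1 child(ren)
  node 38: 0 child(ren)
  node 48: 0 child(ren)
Matching nodes: [4, 11, 27, 38, 48]
Count of leaf nodes: 5


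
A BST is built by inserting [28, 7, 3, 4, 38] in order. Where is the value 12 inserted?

Starting tree (level order): [28, 7, 38, 3, None, None, None, None, 4]
Insertion path: 28 -> 7
Result: insert 12 as right child of 7
Final tree (level order): [28, 7, 38, 3, 12, None, None, None, 4]


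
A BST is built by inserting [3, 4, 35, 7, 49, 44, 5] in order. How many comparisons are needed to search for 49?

Search path for 49: 3 -> 4 -> 35 -> 49
Found: True
Comparisons: 4


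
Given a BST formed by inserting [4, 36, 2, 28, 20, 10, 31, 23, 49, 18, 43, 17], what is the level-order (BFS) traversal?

Tree insertion order: [4, 36, 2, 28, 20, 10, 31, 23, 49, 18, 43, 17]
Tree (level-order array): [4, 2, 36, None, None, 28, 49, 20, 31, 43, None, 10, 23, None, None, None, None, None, 18, None, None, 17]
BFS from the root, enqueuing left then right child of each popped node:
  queue [4] -> pop 4, enqueue [2, 36], visited so far: [4]
  queue [2, 36] -> pop 2, enqueue [none], visited so far: [4, 2]
  queue [36] -> pop 36, enqueue [28, 49], visited so far: [4, 2, 36]
  queue [28, 49] -> pop 28, enqueue [20, 31], visited so far: [4, 2, 36, 28]
  queue [49, 20, 31] -> pop 49, enqueue [43], visited so far: [4, 2, 36, 28, 49]
  queue [20, 31, 43] -> pop 20, enqueue [10, 23], visited so far: [4, 2, 36, 28, 49, 20]
  queue [31, 43, 10, 23] -> pop 31, enqueue [none], visited so far: [4, 2, 36, 28, 49, 20, 31]
  queue [43, 10, 23] -> pop 43, enqueue [none], visited so far: [4, 2, 36, 28, 49, 20, 31, 43]
  queue [10, 23] -> pop 10, enqueue [18], visited so far: [4, 2, 36, 28, 49, 20, 31, 43, 10]
  queue [23, 18] -> pop 23, enqueue [none], visited so far: [4, 2, 36, 28, 49, 20, 31, 43, 10, 23]
  queue [18] -> pop 18, enqueue [17], visited so far: [4, 2, 36, 28, 49, 20, 31, 43, 10, 23, 18]
  queue [17] -> pop 17, enqueue [none], visited so far: [4, 2, 36, 28, 49, 20, 31, 43, 10, 23, 18, 17]
Result: [4, 2, 36, 28, 49, 20, 31, 43, 10, 23, 18, 17]


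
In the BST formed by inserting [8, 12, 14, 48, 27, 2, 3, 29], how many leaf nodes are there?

Tree built from: [8, 12, 14, 48, 27, 2, 3, 29]
Tree (level-order array): [8, 2, 12, None, 3, None, 14, None, None, None, 48, 27, None, None, 29]
Rule: A leaf has 0 children.
Per-node child counts:
  node 8: 2 child(ren)
  node 2: 1 child(ren)
  node 3: 0 child(ren)
  node 12: 1 child(ren)
  node 14: 1 child(ren)
  node 48: 1 child(ren)
  node 27: 1 child(ren)
  node 29: 0 child(ren)
Matching nodes: [3, 29]
Count of leaf nodes: 2


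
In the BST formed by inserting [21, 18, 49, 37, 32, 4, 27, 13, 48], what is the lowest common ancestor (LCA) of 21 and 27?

Tree insertion order: [21, 18, 49, 37, 32, 4, 27, 13, 48]
Tree (level-order array): [21, 18, 49, 4, None, 37, None, None, 13, 32, 48, None, None, 27]
In a BST, the LCA of p=21, q=27 is the first node v on the
root-to-leaf path with p <= v <= q (go left if both < v, right if both > v).
Walk from root:
  at 21: 21 <= 21 <= 27, this is the LCA
LCA = 21


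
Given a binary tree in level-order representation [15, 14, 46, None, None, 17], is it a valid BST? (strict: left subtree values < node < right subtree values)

Level-order array: [15, 14, 46, None, None, 17]
Validate using subtree bounds (lo, hi): at each node, require lo < value < hi,
then recurse left with hi=value and right with lo=value.
Preorder trace (stopping at first violation):
  at node 15 with bounds (-inf, +inf): OK
  at node 14 with bounds (-inf, 15): OK
  at node 46 with bounds (15, +inf): OK
  at node 17 with bounds (15, 46): OK
No violation found at any node.
Result: Valid BST


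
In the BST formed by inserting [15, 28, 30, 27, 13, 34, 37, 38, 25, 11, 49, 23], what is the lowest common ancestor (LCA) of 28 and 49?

Tree insertion order: [15, 28, 30, 27, 13, 34, 37, 38, 25, 11, 49, 23]
Tree (level-order array): [15, 13, 28, 11, None, 27, 30, None, None, 25, None, None, 34, 23, None, None, 37, None, None, None, 38, None, 49]
In a BST, the LCA of p=28, q=49 is the first node v on the
root-to-leaf path with p <= v <= q (go left if both < v, right if both > v).
Walk from root:
  at 15: both 28 and 49 > 15, go right
  at 28: 28 <= 28 <= 49, this is the LCA
LCA = 28


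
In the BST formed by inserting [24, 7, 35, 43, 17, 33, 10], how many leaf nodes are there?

Tree built from: [24, 7, 35, 43, 17, 33, 10]
Tree (level-order array): [24, 7, 35, None, 17, 33, 43, 10]
Rule: A leaf has 0 children.
Per-node child counts:
  node 24: 2 child(ren)
  node 7: 1 child(ren)
  node 17: 1 child(ren)
  node 10: 0 child(ren)
  node 35: 2 child(ren)
  node 33: 0 child(ren)
  node 43: 0 child(ren)
Matching nodes: [10, 33, 43]
Count of leaf nodes: 3


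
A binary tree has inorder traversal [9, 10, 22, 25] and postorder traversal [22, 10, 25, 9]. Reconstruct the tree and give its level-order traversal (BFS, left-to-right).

Inorder:   [9, 10, 22, 25]
Postorder: [22, 10, 25, 9]
Algorithm: postorder visits root last, so walk postorder right-to-left;
each value is the root of the current inorder slice — split it at that
value, recurse on the right subtree first, then the left.
Recursive splits:
  root=9; inorder splits into left=[], right=[10, 22, 25]
  root=25; inorder splits into left=[10, 22], right=[]
  root=10; inorder splits into left=[], right=[22]
  root=22; inorder splits into left=[], right=[]
Reconstructed level-order: [9, 25, 10, 22]


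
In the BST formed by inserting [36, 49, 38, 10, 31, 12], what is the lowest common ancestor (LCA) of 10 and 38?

Tree insertion order: [36, 49, 38, 10, 31, 12]
Tree (level-order array): [36, 10, 49, None, 31, 38, None, 12]
In a BST, the LCA of p=10, q=38 is the first node v on the
root-to-leaf path with p <= v <= q (go left if both < v, right if both > v).
Walk from root:
  at 36: 10 <= 36 <= 38, this is the LCA
LCA = 36


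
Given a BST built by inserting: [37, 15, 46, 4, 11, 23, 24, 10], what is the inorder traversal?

Tree insertion order: [37, 15, 46, 4, 11, 23, 24, 10]
Tree (level-order array): [37, 15, 46, 4, 23, None, None, None, 11, None, 24, 10]
Inorder traversal: [4, 10, 11, 15, 23, 24, 37, 46]


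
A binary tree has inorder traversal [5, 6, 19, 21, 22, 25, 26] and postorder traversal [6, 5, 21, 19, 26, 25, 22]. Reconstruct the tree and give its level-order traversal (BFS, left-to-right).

Inorder:   [5, 6, 19, 21, 22, 25, 26]
Postorder: [6, 5, 21, 19, 26, 25, 22]
Algorithm: postorder visits root last, so walk postorder right-to-left;
each value is the root of the current inorder slice — split it at that
value, recurse on the right subtree first, then the left.
Recursive splits:
  root=22; inorder splits into left=[5, 6, 19, 21], right=[25, 26]
  root=25; inorder splits into left=[], right=[26]
  root=26; inorder splits into left=[], right=[]
  root=19; inorder splits into left=[5, 6], right=[21]
  root=21; inorder splits into left=[], right=[]
  root=5; inorder splits into left=[], right=[6]
  root=6; inorder splits into left=[], right=[]
Reconstructed level-order: [22, 19, 25, 5, 21, 26, 6]


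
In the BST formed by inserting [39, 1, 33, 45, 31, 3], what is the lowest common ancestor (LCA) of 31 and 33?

Tree insertion order: [39, 1, 33, 45, 31, 3]
Tree (level-order array): [39, 1, 45, None, 33, None, None, 31, None, 3]
In a BST, the LCA of p=31, q=33 is the first node v on the
root-to-leaf path with p <= v <= q (go left if both < v, right if both > v).
Walk from root:
  at 39: both 31 and 33 < 39, go left
  at 1: both 31 and 33 > 1, go right
  at 33: 31 <= 33 <= 33, this is the LCA
LCA = 33


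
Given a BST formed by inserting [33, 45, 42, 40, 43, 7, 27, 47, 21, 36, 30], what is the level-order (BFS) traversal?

Tree insertion order: [33, 45, 42, 40, 43, 7, 27, 47, 21, 36, 30]
Tree (level-order array): [33, 7, 45, None, 27, 42, 47, 21, 30, 40, 43, None, None, None, None, None, None, 36]
BFS from the root, enqueuing left then right child of each popped node:
  queue [33] -> pop 33, enqueue [7, 45], visited so far: [33]
  queue [7, 45] -> pop 7, enqueue [27], visited so far: [33, 7]
  queue [45, 27] -> pop 45, enqueue [42, 47], visited so far: [33, 7, 45]
  queue [27, 42, 47] -> pop 27, enqueue [21, 30], visited so far: [33, 7, 45, 27]
  queue [42, 47, 21, 30] -> pop 42, enqueue [40, 43], visited so far: [33, 7, 45, 27, 42]
  queue [47, 21, 30, 40, 43] -> pop 47, enqueue [none], visited so far: [33, 7, 45, 27, 42, 47]
  queue [21, 30, 40, 43] -> pop 21, enqueue [none], visited so far: [33, 7, 45, 27, 42, 47, 21]
  queue [30, 40, 43] -> pop 30, enqueue [none], visited so far: [33, 7, 45, 27, 42, 47, 21, 30]
  queue [40, 43] -> pop 40, enqueue [36], visited so far: [33, 7, 45, 27, 42, 47, 21, 30, 40]
  queue [43, 36] -> pop 43, enqueue [none], visited so far: [33, 7, 45, 27, 42, 47, 21, 30, 40, 43]
  queue [36] -> pop 36, enqueue [none], visited so far: [33, 7, 45, 27, 42, 47, 21, 30, 40, 43, 36]
Result: [33, 7, 45, 27, 42, 47, 21, 30, 40, 43, 36]


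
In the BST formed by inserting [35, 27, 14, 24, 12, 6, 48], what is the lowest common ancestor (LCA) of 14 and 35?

Tree insertion order: [35, 27, 14, 24, 12, 6, 48]
Tree (level-order array): [35, 27, 48, 14, None, None, None, 12, 24, 6]
In a BST, the LCA of p=14, q=35 is the first node v on the
root-to-leaf path with p <= v <= q (go left if both < v, right if both > v).
Walk from root:
  at 35: 14 <= 35 <= 35, this is the LCA
LCA = 35


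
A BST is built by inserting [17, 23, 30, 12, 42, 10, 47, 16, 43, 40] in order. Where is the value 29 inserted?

Starting tree (level order): [17, 12, 23, 10, 16, None, 30, None, None, None, None, None, 42, 40, 47, None, None, 43]
Insertion path: 17 -> 23 -> 30
Result: insert 29 as left child of 30
Final tree (level order): [17, 12, 23, 10, 16, None, 30, None, None, None, None, 29, 42, None, None, 40, 47, None, None, 43]


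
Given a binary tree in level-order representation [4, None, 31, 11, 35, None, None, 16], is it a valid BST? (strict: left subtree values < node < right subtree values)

Level-order array: [4, None, 31, 11, 35, None, None, 16]
Validate using subtree bounds (lo, hi): at each node, require lo < value < hi,
then recurse left with hi=value and right with lo=value.
Preorder trace (stopping at first violation):
  at node 4 with bounds (-inf, +inf): OK
  at node 31 with bounds (4, +inf): OK
  at node 11 with bounds (4, 31): OK
  at node 35 with bounds (31, +inf): OK
  at node 16 with bounds (31, 35): VIOLATION
Node 16 violates its bound: not (31 < 16 < 35).
Result: Not a valid BST


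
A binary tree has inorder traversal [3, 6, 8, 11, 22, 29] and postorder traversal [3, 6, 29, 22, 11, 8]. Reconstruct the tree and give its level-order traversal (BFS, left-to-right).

Inorder:   [3, 6, 8, 11, 22, 29]
Postorder: [3, 6, 29, 22, 11, 8]
Algorithm: postorder visits root last, so walk postorder right-to-left;
each value is the root of the current inorder slice — split it at that
value, recurse on the right subtree first, then the left.
Recursive splits:
  root=8; inorder splits into left=[3, 6], right=[11, 22, 29]
  root=11; inorder splits into left=[], right=[22, 29]
  root=22; inorder splits into left=[], right=[29]
  root=29; inorder splits into left=[], right=[]
  root=6; inorder splits into left=[3], right=[]
  root=3; inorder splits into left=[], right=[]
Reconstructed level-order: [8, 6, 11, 3, 22, 29]


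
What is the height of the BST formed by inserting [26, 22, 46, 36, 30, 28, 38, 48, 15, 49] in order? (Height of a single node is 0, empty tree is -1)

Insertion order: [26, 22, 46, 36, 30, 28, 38, 48, 15, 49]
Tree (level-order array): [26, 22, 46, 15, None, 36, 48, None, None, 30, 38, None, 49, 28]
Compute height bottom-up (empty subtree = -1):
  height(15) = 1 + max(-1, -1) = 0
  height(22) = 1 + max(0, -1) = 1
  height(28) = 1 + max(-1, -1) = 0
  height(30) = 1 + max(0, -1) = 1
  height(38) = 1 + max(-1, -1) = 0
  height(36) = 1 + max(1, 0) = 2
  height(49) = 1 + max(-1, -1) = 0
  height(48) = 1 + max(-1, 0) = 1
  height(46) = 1 + max(2, 1) = 3
  height(26) = 1 + max(1, 3) = 4
Height = 4


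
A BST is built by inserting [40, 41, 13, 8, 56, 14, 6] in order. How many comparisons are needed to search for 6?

Search path for 6: 40 -> 13 -> 8 -> 6
Found: True
Comparisons: 4


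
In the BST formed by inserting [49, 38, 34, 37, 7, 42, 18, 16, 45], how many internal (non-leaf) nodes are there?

Tree built from: [49, 38, 34, 37, 7, 42, 18, 16, 45]
Tree (level-order array): [49, 38, None, 34, 42, 7, 37, None, 45, None, 18, None, None, None, None, 16]
Rule: An internal node has at least one child.
Per-node child counts:
  node 49: 1 child(ren)
  node 38: 2 child(ren)
  node 34: 2 child(ren)
  node 7: 1 child(ren)
  node 18: 1 child(ren)
  node 16: 0 child(ren)
  node 37: 0 child(ren)
  node 42: 1 child(ren)
  node 45: 0 child(ren)
Matching nodes: [49, 38, 34, 7, 18, 42]
Count of internal (non-leaf) nodes: 6


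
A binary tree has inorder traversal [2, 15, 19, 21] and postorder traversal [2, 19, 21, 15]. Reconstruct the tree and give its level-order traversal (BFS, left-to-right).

Inorder:   [2, 15, 19, 21]
Postorder: [2, 19, 21, 15]
Algorithm: postorder visits root last, so walk postorder right-to-left;
each value is the root of the current inorder slice — split it at that
value, recurse on the right subtree first, then the left.
Recursive splits:
  root=15; inorder splits into left=[2], right=[19, 21]
  root=21; inorder splits into left=[19], right=[]
  root=19; inorder splits into left=[], right=[]
  root=2; inorder splits into left=[], right=[]
Reconstructed level-order: [15, 2, 21, 19]


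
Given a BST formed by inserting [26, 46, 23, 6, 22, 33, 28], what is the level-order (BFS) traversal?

Tree insertion order: [26, 46, 23, 6, 22, 33, 28]
Tree (level-order array): [26, 23, 46, 6, None, 33, None, None, 22, 28]
BFS from the root, enqueuing left then right child of each popped node:
  queue [26] -> pop 26, enqueue [23, 46], visited so far: [26]
  queue [23, 46] -> pop 23, enqueue [6], visited so far: [26, 23]
  queue [46, 6] -> pop 46, enqueue [33], visited so far: [26, 23, 46]
  queue [6, 33] -> pop 6, enqueue [22], visited so far: [26, 23, 46, 6]
  queue [33, 22] -> pop 33, enqueue [28], visited so far: [26, 23, 46, 6, 33]
  queue [22, 28] -> pop 22, enqueue [none], visited so far: [26, 23, 46, 6, 33, 22]
  queue [28] -> pop 28, enqueue [none], visited so far: [26, 23, 46, 6, 33, 22, 28]
Result: [26, 23, 46, 6, 33, 22, 28]


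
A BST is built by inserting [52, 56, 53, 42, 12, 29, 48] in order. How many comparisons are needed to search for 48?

Search path for 48: 52 -> 42 -> 48
Found: True
Comparisons: 3


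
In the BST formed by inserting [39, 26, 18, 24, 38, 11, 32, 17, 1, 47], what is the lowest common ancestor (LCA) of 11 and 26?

Tree insertion order: [39, 26, 18, 24, 38, 11, 32, 17, 1, 47]
Tree (level-order array): [39, 26, 47, 18, 38, None, None, 11, 24, 32, None, 1, 17]
In a BST, the LCA of p=11, q=26 is the first node v on the
root-to-leaf path with p <= v <= q (go left if both < v, right if both > v).
Walk from root:
  at 39: both 11 and 26 < 39, go left
  at 26: 11 <= 26 <= 26, this is the LCA
LCA = 26


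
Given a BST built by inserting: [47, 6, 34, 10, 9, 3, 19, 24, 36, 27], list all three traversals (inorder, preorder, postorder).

Tree insertion order: [47, 6, 34, 10, 9, 3, 19, 24, 36, 27]
Tree (level-order array): [47, 6, None, 3, 34, None, None, 10, 36, 9, 19, None, None, None, None, None, 24, None, 27]
Inorder (L, root, R): [3, 6, 9, 10, 19, 24, 27, 34, 36, 47]
Preorder (root, L, R): [47, 6, 3, 34, 10, 9, 19, 24, 27, 36]
Postorder (L, R, root): [3, 9, 27, 24, 19, 10, 36, 34, 6, 47]


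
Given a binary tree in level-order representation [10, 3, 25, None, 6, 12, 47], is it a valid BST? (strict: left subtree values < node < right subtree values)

Level-order array: [10, 3, 25, None, 6, 12, 47]
Validate using subtree bounds (lo, hi): at each node, require lo < value < hi,
then recurse left with hi=value and right with lo=value.
Preorder trace (stopping at first violation):
  at node 10 with bounds (-inf, +inf): OK
  at node 3 with bounds (-inf, 10): OK
  at node 6 with bounds (3, 10): OK
  at node 25 with bounds (10, +inf): OK
  at node 12 with bounds (10, 25): OK
  at node 47 with bounds (25, +inf): OK
No violation found at any node.
Result: Valid BST


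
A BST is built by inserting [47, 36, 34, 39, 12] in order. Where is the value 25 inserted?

Starting tree (level order): [47, 36, None, 34, 39, 12]
Insertion path: 47 -> 36 -> 34 -> 12
Result: insert 25 as right child of 12
Final tree (level order): [47, 36, None, 34, 39, 12, None, None, None, None, 25]


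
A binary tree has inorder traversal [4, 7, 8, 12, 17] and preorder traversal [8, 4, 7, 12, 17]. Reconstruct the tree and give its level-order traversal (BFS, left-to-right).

Inorder:  [4, 7, 8, 12, 17]
Preorder: [8, 4, 7, 12, 17]
Algorithm: preorder visits root first, so consume preorder in order;
for each root, split the current inorder slice at that value into
left-subtree inorder and right-subtree inorder, then recurse.
Recursive splits:
  root=8; inorder splits into left=[4, 7], right=[12, 17]
  root=4; inorder splits into left=[], right=[7]
  root=7; inorder splits into left=[], right=[]
  root=12; inorder splits into left=[], right=[17]
  root=17; inorder splits into left=[], right=[]
Reconstructed level-order: [8, 4, 12, 7, 17]


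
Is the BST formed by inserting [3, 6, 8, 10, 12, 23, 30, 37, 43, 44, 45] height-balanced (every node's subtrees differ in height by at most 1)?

Tree (level-order array): [3, None, 6, None, 8, None, 10, None, 12, None, 23, None, 30, None, 37, None, 43, None, 44, None, 45]
Definition: a tree is height-balanced if, at every node, |h(left) - h(right)| <= 1 (empty subtree has height -1).
Bottom-up per-node check:
  node 45: h_left=-1, h_right=-1, diff=0 [OK], height=0
  node 44: h_left=-1, h_right=0, diff=1 [OK], height=1
  node 43: h_left=-1, h_right=1, diff=2 [FAIL (|-1-1|=2 > 1)], height=2
  node 37: h_left=-1, h_right=2, diff=3 [FAIL (|-1-2|=3 > 1)], height=3
  node 30: h_left=-1, h_right=3, diff=4 [FAIL (|-1-3|=4 > 1)], height=4
  node 23: h_left=-1, h_right=4, diff=5 [FAIL (|-1-4|=5 > 1)], height=5
  node 12: h_left=-1, h_right=5, diff=6 [FAIL (|-1-5|=6 > 1)], height=6
  node 10: h_left=-1, h_right=6, diff=7 [FAIL (|-1-6|=7 > 1)], height=7
  node 8: h_left=-1, h_right=7, diff=8 [FAIL (|-1-7|=8 > 1)], height=8
  node 6: h_left=-1, h_right=8, diff=9 [FAIL (|-1-8|=9 > 1)], height=9
  node 3: h_left=-1, h_right=9, diff=10 [FAIL (|-1-9|=10 > 1)], height=10
Node 43 violates the condition: |-1 - 1| = 2 > 1.
Result: Not balanced


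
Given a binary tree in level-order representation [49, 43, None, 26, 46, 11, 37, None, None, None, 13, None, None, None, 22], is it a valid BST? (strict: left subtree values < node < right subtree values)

Level-order array: [49, 43, None, 26, 46, 11, 37, None, None, None, 13, None, None, None, 22]
Validate using subtree bounds (lo, hi): at each node, require lo < value < hi,
then recurse left with hi=value and right with lo=value.
Preorder trace (stopping at first violation):
  at node 49 with bounds (-inf, +inf): OK
  at node 43 with bounds (-inf, 49): OK
  at node 26 with bounds (-inf, 43): OK
  at node 11 with bounds (-inf, 26): OK
  at node 13 with bounds (11, 26): OK
  at node 22 with bounds (13, 26): OK
  at node 37 with bounds (26, 43): OK
  at node 46 with bounds (43, 49): OK
No violation found at any node.
Result: Valid BST


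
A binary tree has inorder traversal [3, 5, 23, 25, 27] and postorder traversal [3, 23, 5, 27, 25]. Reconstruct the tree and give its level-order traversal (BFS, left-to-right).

Inorder:   [3, 5, 23, 25, 27]
Postorder: [3, 23, 5, 27, 25]
Algorithm: postorder visits root last, so walk postorder right-to-left;
each value is the root of the current inorder slice — split it at that
value, recurse on the right subtree first, then the left.
Recursive splits:
  root=25; inorder splits into left=[3, 5, 23], right=[27]
  root=27; inorder splits into left=[], right=[]
  root=5; inorder splits into left=[3], right=[23]
  root=23; inorder splits into left=[], right=[]
  root=3; inorder splits into left=[], right=[]
Reconstructed level-order: [25, 5, 27, 3, 23]


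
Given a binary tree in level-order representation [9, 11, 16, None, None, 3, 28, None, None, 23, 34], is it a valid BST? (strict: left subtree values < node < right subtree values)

Level-order array: [9, 11, 16, None, None, 3, 28, None, None, 23, 34]
Validate using subtree bounds (lo, hi): at each node, require lo < value < hi,
then recurse left with hi=value and right with lo=value.
Preorder trace (stopping at first violation):
  at node 9 with bounds (-inf, +inf): OK
  at node 11 with bounds (-inf, 9): VIOLATION
Node 11 violates its bound: not (-inf < 11 < 9).
Result: Not a valid BST


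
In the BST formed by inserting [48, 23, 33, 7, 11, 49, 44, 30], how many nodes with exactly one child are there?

Tree built from: [48, 23, 33, 7, 11, 49, 44, 30]
Tree (level-order array): [48, 23, 49, 7, 33, None, None, None, 11, 30, 44]
Rule: These are nodes with exactly 1 non-null child.
Per-node child counts:
  node 48: 2 child(ren)
  node 23: 2 child(ren)
  node 7: 1 child(ren)
  node 11: 0 child(ren)
  node 33: 2 child(ren)
  node 30: 0 child(ren)
  node 44: 0 child(ren)
  node 49: 0 child(ren)
Matching nodes: [7]
Count of nodes with exactly one child: 1


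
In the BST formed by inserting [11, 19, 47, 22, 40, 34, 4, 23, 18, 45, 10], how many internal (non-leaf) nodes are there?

Tree built from: [11, 19, 47, 22, 40, 34, 4, 23, 18, 45, 10]
Tree (level-order array): [11, 4, 19, None, 10, 18, 47, None, None, None, None, 22, None, None, 40, 34, 45, 23]
Rule: An internal node has at least one child.
Per-node child counts:
  node 11: 2 child(ren)
  node 4: 1 child(ren)
  node 10: 0 child(ren)
  node 19: 2 child(ren)
  node 18: 0 child(ren)
  node 47: 1 child(ren)
  node 22: 1 child(ren)
  node 40: 2 child(ren)
  node 34: 1 child(ren)
  node 23: 0 child(ren)
  node 45: 0 child(ren)
Matching nodes: [11, 4, 19, 47, 22, 40, 34]
Count of internal (non-leaf) nodes: 7


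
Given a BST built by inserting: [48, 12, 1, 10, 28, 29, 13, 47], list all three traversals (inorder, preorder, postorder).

Tree insertion order: [48, 12, 1, 10, 28, 29, 13, 47]
Tree (level-order array): [48, 12, None, 1, 28, None, 10, 13, 29, None, None, None, None, None, 47]
Inorder (L, root, R): [1, 10, 12, 13, 28, 29, 47, 48]
Preorder (root, L, R): [48, 12, 1, 10, 28, 13, 29, 47]
Postorder (L, R, root): [10, 1, 13, 47, 29, 28, 12, 48]


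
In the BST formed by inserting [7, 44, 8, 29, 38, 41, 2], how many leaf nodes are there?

Tree built from: [7, 44, 8, 29, 38, 41, 2]
Tree (level-order array): [7, 2, 44, None, None, 8, None, None, 29, None, 38, None, 41]
Rule: A leaf has 0 children.
Per-node child counts:
  node 7: 2 child(ren)
  node 2: 0 child(ren)
  node 44: 1 child(ren)
  node 8: 1 child(ren)
  node 29: 1 child(ren)
  node 38: 1 child(ren)
  node 41: 0 child(ren)
Matching nodes: [2, 41]
Count of leaf nodes: 2


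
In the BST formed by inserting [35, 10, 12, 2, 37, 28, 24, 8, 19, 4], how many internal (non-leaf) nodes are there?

Tree built from: [35, 10, 12, 2, 37, 28, 24, 8, 19, 4]
Tree (level-order array): [35, 10, 37, 2, 12, None, None, None, 8, None, 28, 4, None, 24, None, None, None, 19]
Rule: An internal node has at least one child.
Per-node child counts:
  node 35: 2 child(ren)
  node 10: 2 child(ren)
  node 2: 1 child(ren)
  node 8: 1 child(ren)
  node 4: 0 child(ren)
  node 12: 1 child(ren)
  node 28: 1 child(ren)
  node 24: 1 child(ren)
  node 19: 0 child(ren)
  node 37: 0 child(ren)
Matching nodes: [35, 10, 2, 8, 12, 28, 24]
Count of internal (non-leaf) nodes: 7


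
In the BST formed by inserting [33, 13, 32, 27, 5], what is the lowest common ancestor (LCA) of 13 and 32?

Tree insertion order: [33, 13, 32, 27, 5]
Tree (level-order array): [33, 13, None, 5, 32, None, None, 27]
In a BST, the LCA of p=13, q=32 is the first node v on the
root-to-leaf path with p <= v <= q (go left if both < v, right if both > v).
Walk from root:
  at 33: both 13 and 32 < 33, go left
  at 13: 13 <= 13 <= 32, this is the LCA
LCA = 13


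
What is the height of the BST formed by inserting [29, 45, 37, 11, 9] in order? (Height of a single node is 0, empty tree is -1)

Insertion order: [29, 45, 37, 11, 9]
Tree (level-order array): [29, 11, 45, 9, None, 37]
Compute height bottom-up (empty subtree = -1):
  height(9) = 1 + max(-1, -1) = 0
  height(11) = 1 + max(0, -1) = 1
  height(37) = 1 + max(-1, -1) = 0
  height(45) = 1 + max(0, -1) = 1
  height(29) = 1 + max(1, 1) = 2
Height = 2


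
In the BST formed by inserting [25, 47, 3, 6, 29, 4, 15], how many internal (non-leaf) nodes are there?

Tree built from: [25, 47, 3, 6, 29, 4, 15]
Tree (level-order array): [25, 3, 47, None, 6, 29, None, 4, 15]
Rule: An internal node has at least one child.
Per-node child counts:
  node 25: 2 child(ren)
  node 3: 1 child(ren)
  node 6: 2 child(ren)
  node 4: 0 child(ren)
  node 15: 0 child(ren)
  node 47: 1 child(ren)
  node 29: 0 child(ren)
Matching nodes: [25, 3, 6, 47]
Count of internal (non-leaf) nodes: 4


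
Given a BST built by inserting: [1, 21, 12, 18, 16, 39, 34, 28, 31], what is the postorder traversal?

Tree insertion order: [1, 21, 12, 18, 16, 39, 34, 28, 31]
Tree (level-order array): [1, None, 21, 12, 39, None, 18, 34, None, 16, None, 28, None, None, None, None, 31]
Postorder traversal: [16, 18, 12, 31, 28, 34, 39, 21, 1]


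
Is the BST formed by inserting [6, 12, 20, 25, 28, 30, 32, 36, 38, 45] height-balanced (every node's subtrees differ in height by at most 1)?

Tree (level-order array): [6, None, 12, None, 20, None, 25, None, 28, None, 30, None, 32, None, 36, None, 38, None, 45]
Definition: a tree is height-balanced if, at every node, |h(left) - h(right)| <= 1 (empty subtree has height -1).
Bottom-up per-node check:
  node 45: h_left=-1, h_right=-1, diff=0 [OK], height=0
  node 38: h_left=-1, h_right=0, diff=1 [OK], height=1
  node 36: h_left=-1, h_right=1, diff=2 [FAIL (|-1-1|=2 > 1)], height=2
  node 32: h_left=-1, h_right=2, diff=3 [FAIL (|-1-2|=3 > 1)], height=3
  node 30: h_left=-1, h_right=3, diff=4 [FAIL (|-1-3|=4 > 1)], height=4
  node 28: h_left=-1, h_right=4, diff=5 [FAIL (|-1-4|=5 > 1)], height=5
  node 25: h_left=-1, h_right=5, diff=6 [FAIL (|-1-5|=6 > 1)], height=6
  node 20: h_left=-1, h_right=6, diff=7 [FAIL (|-1-6|=7 > 1)], height=7
  node 12: h_left=-1, h_right=7, diff=8 [FAIL (|-1-7|=8 > 1)], height=8
  node 6: h_left=-1, h_right=8, diff=9 [FAIL (|-1-8|=9 > 1)], height=9
Node 36 violates the condition: |-1 - 1| = 2 > 1.
Result: Not balanced


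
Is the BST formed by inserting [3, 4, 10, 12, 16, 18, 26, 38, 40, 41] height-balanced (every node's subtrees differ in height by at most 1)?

Tree (level-order array): [3, None, 4, None, 10, None, 12, None, 16, None, 18, None, 26, None, 38, None, 40, None, 41]
Definition: a tree is height-balanced if, at every node, |h(left) - h(right)| <= 1 (empty subtree has height -1).
Bottom-up per-node check:
  node 41: h_left=-1, h_right=-1, diff=0 [OK], height=0
  node 40: h_left=-1, h_right=0, diff=1 [OK], height=1
  node 38: h_left=-1, h_right=1, diff=2 [FAIL (|-1-1|=2 > 1)], height=2
  node 26: h_left=-1, h_right=2, diff=3 [FAIL (|-1-2|=3 > 1)], height=3
  node 18: h_left=-1, h_right=3, diff=4 [FAIL (|-1-3|=4 > 1)], height=4
  node 16: h_left=-1, h_right=4, diff=5 [FAIL (|-1-4|=5 > 1)], height=5
  node 12: h_left=-1, h_right=5, diff=6 [FAIL (|-1-5|=6 > 1)], height=6
  node 10: h_left=-1, h_right=6, diff=7 [FAIL (|-1-6|=7 > 1)], height=7
  node 4: h_left=-1, h_right=7, diff=8 [FAIL (|-1-7|=8 > 1)], height=8
  node 3: h_left=-1, h_right=8, diff=9 [FAIL (|-1-8|=9 > 1)], height=9
Node 38 violates the condition: |-1 - 1| = 2 > 1.
Result: Not balanced


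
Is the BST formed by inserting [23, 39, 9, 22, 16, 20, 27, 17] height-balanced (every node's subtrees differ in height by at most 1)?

Tree (level-order array): [23, 9, 39, None, 22, 27, None, 16, None, None, None, None, 20, 17]
Definition: a tree is height-balanced if, at every node, |h(left) - h(right)| <= 1 (empty subtree has height -1).
Bottom-up per-node check:
  node 17: h_left=-1, h_right=-1, diff=0 [OK], height=0
  node 20: h_left=0, h_right=-1, diff=1 [OK], height=1
  node 16: h_left=-1, h_right=1, diff=2 [FAIL (|-1-1|=2 > 1)], height=2
  node 22: h_left=2, h_right=-1, diff=3 [FAIL (|2--1|=3 > 1)], height=3
  node 9: h_left=-1, h_right=3, diff=4 [FAIL (|-1-3|=4 > 1)], height=4
  node 27: h_left=-1, h_right=-1, diff=0 [OK], height=0
  node 39: h_left=0, h_right=-1, diff=1 [OK], height=1
  node 23: h_left=4, h_right=1, diff=3 [FAIL (|4-1|=3 > 1)], height=5
Node 16 violates the condition: |-1 - 1| = 2 > 1.
Result: Not balanced


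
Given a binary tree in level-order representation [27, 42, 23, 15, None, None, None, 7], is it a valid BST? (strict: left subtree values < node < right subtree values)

Level-order array: [27, 42, 23, 15, None, None, None, 7]
Validate using subtree bounds (lo, hi): at each node, require lo < value < hi,
then recurse left with hi=value and right with lo=value.
Preorder trace (stopping at first violation):
  at node 27 with bounds (-inf, +inf): OK
  at node 42 with bounds (-inf, 27): VIOLATION
Node 42 violates its bound: not (-inf < 42 < 27).
Result: Not a valid BST


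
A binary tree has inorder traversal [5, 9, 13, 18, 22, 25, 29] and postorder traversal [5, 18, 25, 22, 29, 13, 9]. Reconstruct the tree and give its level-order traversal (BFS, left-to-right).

Inorder:   [5, 9, 13, 18, 22, 25, 29]
Postorder: [5, 18, 25, 22, 29, 13, 9]
Algorithm: postorder visits root last, so walk postorder right-to-left;
each value is the root of the current inorder slice — split it at that
value, recurse on the right subtree first, then the left.
Recursive splits:
  root=9; inorder splits into left=[5], right=[13, 18, 22, 25, 29]
  root=13; inorder splits into left=[], right=[18, 22, 25, 29]
  root=29; inorder splits into left=[18, 22, 25], right=[]
  root=22; inorder splits into left=[18], right=[25]
  root=25; inorder splits into left=[], right=[]
  root=18; inorder splits into left=[], right=[]
  root=5; inorder splits into left=[], right=[]
Reconstructed level-order: [9, 5, 13, 29, 22, 18, 25]


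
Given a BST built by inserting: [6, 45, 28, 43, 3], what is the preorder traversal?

Tree insertion order: [6, 45, 28, 43, 3]
Tree (level-order array): [6, 3, 45, None, None, 28, None, None, 43]
Preorder traversal: [6, 3, 45, 28, 43]


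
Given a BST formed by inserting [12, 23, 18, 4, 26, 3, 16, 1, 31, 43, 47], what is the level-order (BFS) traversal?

Tree insertion order: [12, 23, 18, 4, 26, 3, 16, 1, 31, 43, 47]
Tree (level-order array): [12, 4, 23, 3, None, 18, 26, 1, None, 16, None, None, 31, None, None, None, None, None, 43, None, 47]
BFS from the root, enqueuing left then right child of each popped node:
  queue [12] -> pop 12, enqueue [4, 23], visited so far: [12]
  queue [4, 23] -> pop 4, enqueue [3], visited so far: [12, 4]
  queue [23, 3] -> pop 23, enqueue [18, 26], visited so far: [12, 4, 23]
  queue [3, 18, 26] -> pop 3, enqueue [1], visited so far: [12, 4, 23, 3]
  queue [18, 26, 1] -> pop 18, enqueue [16], visited so far: [12, 4, 23, 3, 18]
  queue [26, 1, 16] -> pop 26, enqueue [31], visited so far: [12, 4, 23, 3, 18, 26]
  queue [1, 16, 31] -> pop 1, enqueue [none], visited so far: [12, 4, 23, 3, 18, 26, 1]
  queue [16, 31] -> pop 16, enqueue [none], visited so far: [12, 4, 23, 3, 18, 26, 1, 16]
  queue [31] -> pop 31, enqueue [43], visited so far: [12, 4, 23, 3, 18, 26, 1, 16, 31]
  queue [43] -> pop 43, enqueue [47], visited so far: [12, 4, 23, 3, 18, 26, 1, 16, 31, 43]
  queue [47] -> pop 47, enqueue [none], visited so far: [12, 4, 23, 3, 18, 26, 1, 16, 31, 43, 47]
Result: [12, 4, 23, 3, 18, 26, 1, 16, 31, 43, 47]


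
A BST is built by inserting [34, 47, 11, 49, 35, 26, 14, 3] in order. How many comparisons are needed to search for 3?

Search path for 3: 34 -> 11 -> 3
Found: True
Comparisons: 3


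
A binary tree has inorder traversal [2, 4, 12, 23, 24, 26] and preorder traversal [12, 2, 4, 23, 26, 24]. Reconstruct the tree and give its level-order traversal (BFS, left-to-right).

Inorder:  [2, 4, 12, 23, 24, 26]
Preorder: [12, 2, 4, 23, 26, 24]
Algorithm: preorder visits root first, so consume preorder in order;
for each root, split the current inorder slice at that value into
left-subtree inorder and right-subtree inorder, then recurse.
Recursive splits:
  root=12; inorder splits into left=[2, 4], right=[23, 24, 26]
  root=2; inorder splits into left=[], right=[4]
  root=4; inorder splits into left=[], right=[]
  root=23; inorder splits into left=[], right=[24, 26]
  root=26; inorder splits into left=[24], right=[]
  root=24; inorder splits into left=[], right=[]
Reconstructed level-order: [12, 2, 23, 4, 26, 24]
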